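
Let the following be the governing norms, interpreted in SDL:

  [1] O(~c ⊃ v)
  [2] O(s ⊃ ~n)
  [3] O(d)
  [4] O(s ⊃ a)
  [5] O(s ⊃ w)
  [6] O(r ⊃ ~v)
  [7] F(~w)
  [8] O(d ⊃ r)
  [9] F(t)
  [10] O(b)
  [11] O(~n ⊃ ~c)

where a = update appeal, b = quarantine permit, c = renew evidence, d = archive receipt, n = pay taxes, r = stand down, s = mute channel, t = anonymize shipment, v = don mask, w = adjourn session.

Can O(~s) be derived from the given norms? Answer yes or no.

Yes

From premise 3 we have O(d).
Applying K to premise 8 (O(d ⊃ r)) and O(d) yields O(r).
Applying K to premise 6 (O(r ⊃ ~v)) and O(r) yields O(~v).
The contrapositive of premise 1 (O(~c ⊃ v)) is O(~v ⊃ c), and O(~v) is already established, so O(c).
Premise 11, O(~n ⊃ ~c), contraposes to O(c ⊃ n); with O(c) we get O(n).
The contrapositive of premise 2 (O(s ⊃ ~n)) is O(n ⊃ ~s), and O(n) is already established, so O(~s).
Premises 4, 5, 7, 9, 10 do not contribute to this derivation.
So O(~s) follows.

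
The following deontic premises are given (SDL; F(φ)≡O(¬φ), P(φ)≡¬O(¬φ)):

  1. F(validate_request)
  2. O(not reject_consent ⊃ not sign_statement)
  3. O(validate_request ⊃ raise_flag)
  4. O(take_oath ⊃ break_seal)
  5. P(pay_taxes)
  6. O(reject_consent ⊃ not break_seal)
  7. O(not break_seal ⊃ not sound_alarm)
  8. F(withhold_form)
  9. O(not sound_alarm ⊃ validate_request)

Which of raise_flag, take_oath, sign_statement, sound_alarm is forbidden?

Premise 1, F(validate_request), is equivalent to O(not validate_request).
The contrapositive of premise 9 (O(not sound_alarm ⊃ validate_request)) is O(not validate_request ⊃ sound_alarm), and O(not validate_request) is already established, so O(sound_alarm).
Premise 7, O(not break_seal ⊃ not sound_alarm), contraposes to O(sound_alarm ⊃ break_seal); with O(sound_alarm) we get O(break_seal).
The contrapositive of premise 6 (O(reject_consent ⊃ not break_seal)) is O(break_seal ⊃ not reject_consent), and O(break_seal) is already established, so O(not reject_consent).
Premise 2 is O(not reject_consent ⊃ not sign_statement); since O(not reject_consent), deontic closure gives O(not sign_statement).
So O(not sign_statement) holds, i.e. sign_statement is forbidden. None of the other listed options is forbidden under the premises.

sign_statement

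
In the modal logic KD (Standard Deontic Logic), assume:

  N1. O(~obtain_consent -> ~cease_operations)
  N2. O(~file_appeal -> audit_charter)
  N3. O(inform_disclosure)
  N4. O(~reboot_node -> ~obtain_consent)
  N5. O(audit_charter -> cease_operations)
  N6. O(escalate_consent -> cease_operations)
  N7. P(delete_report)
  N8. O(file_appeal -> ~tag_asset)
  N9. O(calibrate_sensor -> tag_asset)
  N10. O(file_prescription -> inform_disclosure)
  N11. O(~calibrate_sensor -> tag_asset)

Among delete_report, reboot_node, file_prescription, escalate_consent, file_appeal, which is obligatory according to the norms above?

reboot_node

Premises 9 and 11 are O(calibrate_sensor -> tag_asset) and O(~calibrate_sensor -> tag_asset); every ideal world satisfies calibrate_sensor or ~calibrate_sensor, so in either case tag_asset holds — hence O(tag_asset).
Premise 8 is O(file_appeal -> ~tag_asset); contrapositively O(tag_asset -> ~file_appeal). Since O(tag_asset) holds, K gives O(~file_appeal).
Premise 2 is O(~file_appeal -> audit_charter); since O(~file_appeal), deontic closure gives O(audit_charter).
With premise 5, O(audit_charter -> cease_operations), the K-axiom yields O(cease_operations).
The contrapositive of premise 1 (O(~obtain_consent -> ~cease_operations)) is O(cease_operations -> obtain_consent), and O(cease_operations) is already established, so O(obtain_consent).
The contrapositive of premise 4 (O(~reboot_node -> ~obtain_consent)) is O(obtain_consent -> reboot_node), and O(obtain_consent) is already established, so O(reboot_node).
So O(reboot_node) holds — reboot_node is obligatory. None of the other listed options is made obligatory by any chain of premises.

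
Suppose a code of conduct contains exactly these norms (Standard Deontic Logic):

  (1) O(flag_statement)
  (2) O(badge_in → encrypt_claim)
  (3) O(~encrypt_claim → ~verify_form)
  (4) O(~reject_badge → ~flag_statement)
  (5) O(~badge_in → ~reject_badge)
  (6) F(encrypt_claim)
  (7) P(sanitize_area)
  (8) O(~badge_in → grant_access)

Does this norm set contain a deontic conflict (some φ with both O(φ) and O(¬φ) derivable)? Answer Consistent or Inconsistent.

Inconsistent

From premise 1 we have O(flag_statement).
Premise 4, O(~reject_badge → ~flag_statement), contraposes to O(flag_statement → reject_badge); with O(flag_statement) we get O(reject_badge).
Premise 5, O(~badge_in → ~reject_badge), contraposes to O(reject_badge → badge_in); with O(reject_badge) we get O(badge_in).
Premise 2 is O(badge_in → encrypt_claim); since O(badge_in), deontic closure gives O(encrypt_claim).
Yet premise 6 is F(encrypt_claim), i.e. O(~encrypt_claim).
We now have both O(encrypt_claim) and O(~encrypt_claim) — encrypt_claim is simultaneously obligatory and forbidden, violating the D-axiom.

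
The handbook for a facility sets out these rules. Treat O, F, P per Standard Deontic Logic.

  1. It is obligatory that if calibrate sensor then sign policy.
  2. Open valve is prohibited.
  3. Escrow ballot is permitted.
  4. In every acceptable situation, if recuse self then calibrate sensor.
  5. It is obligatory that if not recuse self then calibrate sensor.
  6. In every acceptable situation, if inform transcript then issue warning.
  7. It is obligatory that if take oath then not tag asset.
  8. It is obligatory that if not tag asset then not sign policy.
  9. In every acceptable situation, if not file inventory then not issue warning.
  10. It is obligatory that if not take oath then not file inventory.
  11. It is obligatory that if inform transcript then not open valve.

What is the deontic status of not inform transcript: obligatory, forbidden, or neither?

Obligatory

Premises 5 and 4 cover both cases: O(¬recuse_self → calibrate_sensor) and O(recuse_self → calibrate_sensor). Since ¬recuse_self ∨ recuse_self is a tautology, O(calibrate_sensor) follows.
Premise 1 is O(calibrate_sensor → sign_policy); since O(calibrate_sensor), deontic closure gives O(sign_policy).
Premise 8 is O(¬tag_asset → ¬sign_policy); contrapositively O(sign_policy → tag_asset). Since O(sign_policy) holds, K gives O(tag_asset).
The contrapositive of premise 7 (O(take_oath → ¬tag_asset)) is O(tag_asset → ¬take_oath), and O(tag_asset) is already established, so O(¬take_oath).
From O(¬take_oath) and premise 10, O(¬take_oath → ¬file_inventory), we obtain O(¬file_inventory).
Applying K to premise 9 (O(¬file_inventory → ¬issue_warning)) and O(¬file_inventory) yields O(¬issue_warning).
Premise 6, O(inform_transcript → issue_warning), contraposes to O(¬issue_warning → ¬inform_transcript); with O(¬issue_warning) we get O(¬inform_transcript).
Premises 2, 3, 11 do not contribute to this derivation.
Hence ¬inform_transcript is obligatory.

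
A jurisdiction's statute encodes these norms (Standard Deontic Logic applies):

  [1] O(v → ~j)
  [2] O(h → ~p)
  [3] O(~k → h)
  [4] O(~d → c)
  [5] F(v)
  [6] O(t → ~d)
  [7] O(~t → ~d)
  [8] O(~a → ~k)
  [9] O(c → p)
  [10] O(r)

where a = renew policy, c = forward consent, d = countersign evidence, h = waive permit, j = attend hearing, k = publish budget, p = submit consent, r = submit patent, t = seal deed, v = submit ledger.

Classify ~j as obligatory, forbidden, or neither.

Premise 1 is O(v → ~j), but O(v) is not derivable from the premises, so it does not yield O(~j).
No premise or chain of K-axiom applications forces O(~j), and none forces O(j). So ~j is neither obligatory nor forbidden under these norms.

Neither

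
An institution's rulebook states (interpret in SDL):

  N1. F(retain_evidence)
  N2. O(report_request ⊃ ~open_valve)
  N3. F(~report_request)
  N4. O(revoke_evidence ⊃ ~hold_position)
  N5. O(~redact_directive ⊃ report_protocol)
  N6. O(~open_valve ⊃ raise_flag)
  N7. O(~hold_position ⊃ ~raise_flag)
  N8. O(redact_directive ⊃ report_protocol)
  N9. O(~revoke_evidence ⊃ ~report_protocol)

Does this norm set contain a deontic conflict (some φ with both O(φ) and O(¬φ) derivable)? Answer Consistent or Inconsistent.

Inconsistent

By case analysis on ~redact_directive: premise 5 gives O(~redact_directive ⊃ report_protocol) and premise 8 gives O(redact_directive ⊃ report_protocol), so O(report_protocol) either way.
Premise 9, O(~revoke_evidence ⊃ ~report_protocol), contraposes to O(report_protocol ⊃ revoke_evidence); with O(report_protocol) we get O(revoke_evidence).
From O(revoke_evidence) and premise 4, O(revoke_evidence ⊃ ~hold_position), we obtain O(~hold_position).
Applying K to premise 7 (O(~hold_position ⊃ ~raise_flag)) and O(~hold_position) yields O(~raise_flag).
Premise 6, O(~open_valve ⊃ raise_flag), contraposes to O(~raise_flag ⊃ open_valve); with O(~raise_flag) we get O(open_valve).
Premise 2 is O(report_request ⊃ ~open_valve); contrapositively O(open_valve ⊃ ~report_request). Since O(open_valve) holds, K gives O(~report_request).
However, F(~report_request) at premise 3 amounts to O(report_request).
We now have both O(~report_request) and O(report_request) — report_request is simultaneously obligatory and forbidden, violating the D-axiom.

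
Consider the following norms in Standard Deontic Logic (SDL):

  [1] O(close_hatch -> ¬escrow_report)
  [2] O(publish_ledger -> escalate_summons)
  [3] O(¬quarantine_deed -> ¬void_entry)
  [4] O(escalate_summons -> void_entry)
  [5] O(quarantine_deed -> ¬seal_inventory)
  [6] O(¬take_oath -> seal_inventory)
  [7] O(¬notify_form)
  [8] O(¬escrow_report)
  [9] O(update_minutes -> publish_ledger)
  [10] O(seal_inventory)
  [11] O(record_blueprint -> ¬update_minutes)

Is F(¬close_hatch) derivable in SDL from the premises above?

No

Premise 1 is O(close_hatch -> ¬escrow_report); even if O(¬escrow_report) held, inferring O(close_hatch) would be affirming the consequent — invalid.
No other premise forces O(close_hatch). An ideal world satisfying every premise can still have ¬close_hatch true, so F(¬close_hatch) is not derivable.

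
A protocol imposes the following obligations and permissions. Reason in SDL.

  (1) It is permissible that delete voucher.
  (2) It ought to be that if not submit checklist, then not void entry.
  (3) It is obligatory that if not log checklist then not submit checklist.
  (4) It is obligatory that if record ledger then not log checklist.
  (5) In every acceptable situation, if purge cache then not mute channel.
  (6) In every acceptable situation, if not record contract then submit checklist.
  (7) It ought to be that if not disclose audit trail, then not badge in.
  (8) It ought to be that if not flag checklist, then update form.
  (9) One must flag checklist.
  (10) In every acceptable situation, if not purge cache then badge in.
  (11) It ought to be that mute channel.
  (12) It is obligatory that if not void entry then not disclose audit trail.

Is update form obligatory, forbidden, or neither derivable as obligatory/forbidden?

Neither

Premise 8 is O(¬flag_checklist → update_form), but O(¬flag_checklist) is not derivable from the premises, so it does not yield O(update_form).
No premise or chain of K-axiom applications forces O(update_form), and none forces O(¬update_form). So update_form is neither obligatory nor forbidden under these norms.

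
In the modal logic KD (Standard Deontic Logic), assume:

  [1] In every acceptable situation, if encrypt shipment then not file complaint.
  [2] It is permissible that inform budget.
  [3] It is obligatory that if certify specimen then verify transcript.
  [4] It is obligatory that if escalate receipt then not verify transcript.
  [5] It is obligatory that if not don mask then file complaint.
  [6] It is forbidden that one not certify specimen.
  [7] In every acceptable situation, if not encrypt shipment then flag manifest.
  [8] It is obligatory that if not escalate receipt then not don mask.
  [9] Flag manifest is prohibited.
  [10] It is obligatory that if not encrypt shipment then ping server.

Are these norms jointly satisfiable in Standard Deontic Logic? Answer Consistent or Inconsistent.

Premise 9, F(flag_manifest), is equivalent to O(¬flag_manifest).
The contrapositive of premise 7 (O(¬encrypt_shipment → flag_manifest)) is O(¬flag_manifest → encrypt_shipment), and O(¬flag_manifest) is already established, so O(encrypt_shipment).
Premise 1 is O(encrypt_shipment → ¬file_complaint); since O(encrypt_shipment), deontic closure gives O(¬file_complaint).
The contrapositive of premise 5 (O(¬don_mask → file_complaint)) is O(¬file_complaint → don_mask), and O(¬file_complaint) is already established, so O(don_mask).
The contrapositive of premise 8 (O(¬escalate_receipt → ¬don_mask)) is O(don_mask → escalate_receipt), and O(don_mask) is already established, so O(escalate_receipt).
Premise 4 is O(escalate_receipt → ¬verify_transcript); since O(escalate_receipt), deontic closure gives O(¬verify_transcript).
The contrapositive of premise 3 (O(certify_specimen → verify_transcript)) is O(¬verify_transcript → ¬certify_specimen), and O(¬verify_transcript) is already established, so O(¬certify_specimen).
But premise 6, F(¬certify_specimen), means O(certify_specimen).
We now have both O(¬certify_specimen) and O(certify_specimen) — certify_specimen is simultaneously obligatory and forbidden, violating the D-axiom.

Inconsistent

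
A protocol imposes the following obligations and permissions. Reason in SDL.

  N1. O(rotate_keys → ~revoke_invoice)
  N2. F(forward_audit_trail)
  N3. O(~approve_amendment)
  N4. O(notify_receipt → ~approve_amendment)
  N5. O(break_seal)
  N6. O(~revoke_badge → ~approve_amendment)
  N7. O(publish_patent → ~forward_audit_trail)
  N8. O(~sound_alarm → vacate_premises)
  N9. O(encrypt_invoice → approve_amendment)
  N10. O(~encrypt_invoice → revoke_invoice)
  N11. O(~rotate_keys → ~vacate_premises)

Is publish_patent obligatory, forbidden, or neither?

Premise 7 is O(publish_patent → ~forward_audit_trail); even if O(~forward_audit_trail) held, inferring O(publish_patent) would be affirming the consequent — invalid.
No premise or chain of K-axiom applications forces O(publish_patent), and none forces O(~publish_patent). So publish_patent is neither obligatory nor forbidden under these norms.

Neither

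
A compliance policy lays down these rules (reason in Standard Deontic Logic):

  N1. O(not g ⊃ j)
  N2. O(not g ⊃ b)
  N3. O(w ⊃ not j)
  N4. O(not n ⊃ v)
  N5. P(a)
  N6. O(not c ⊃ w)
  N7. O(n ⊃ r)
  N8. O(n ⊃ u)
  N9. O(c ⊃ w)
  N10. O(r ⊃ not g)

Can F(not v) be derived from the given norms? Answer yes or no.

Premises 6 and 9 cover both cases: O(not c ⊃ w) and O(c ⊃ w). Since not c ∨ c is a tautology, O(w) follows.
Applying K to premise 3 (O(w ⊃ not j)) and O(w) yields O(not j).
Premise 1 is O(not g ⊃ j); contrapositively O(not j ⊃ g). Since O(not j) holds, K gives O(g).
Premise 10, O(r ⊃ not g), contraposes to O(g ⊃ not r); with O(g) we get O(not r).
Premise 7, O(n ⊃ r), contraposes to O(not r ⊃ not n); with O(not r) we get O(not n).
With premise 4, O(not n ⊃ v), the K-axiom yields O(v).
Premises 2, 5, 8 do not contribute to this derivation.
So O(v) holds, i.e. F(not v). The claim follows.

Yes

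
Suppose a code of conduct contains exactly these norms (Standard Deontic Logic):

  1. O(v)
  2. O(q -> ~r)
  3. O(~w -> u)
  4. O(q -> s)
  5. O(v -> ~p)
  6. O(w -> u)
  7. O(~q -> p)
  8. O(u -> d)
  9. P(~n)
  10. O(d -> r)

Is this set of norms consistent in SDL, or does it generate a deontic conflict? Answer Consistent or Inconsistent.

Premises 6 and 3 are O(w -> u) and O(~w -> u); every ideal world satisfies w or ~w, so in either case u holds — hence O(u).
From O(u) and premise 8, O(u -> d), we obtain O(d).
From O(d) and premise 10, O(d -> r), we obtain O(r).
The contrapositive of premise 2 (O(q -> ~r)) is O(r -> ~q), and O(r) is already established, so O(~q).
With premise 7, O(~q -> p), the K-axiom yields O(p).
Premise 5, O(v -> ~p), contraposes to O(p -> ~v); with O(p) we get O(~v).
But premise 1 directly asserts O(v).
We now have both O(~v) and O(v) — v is simultaneously obligatory and forbidden, violating the D-axiom.

Inconsistent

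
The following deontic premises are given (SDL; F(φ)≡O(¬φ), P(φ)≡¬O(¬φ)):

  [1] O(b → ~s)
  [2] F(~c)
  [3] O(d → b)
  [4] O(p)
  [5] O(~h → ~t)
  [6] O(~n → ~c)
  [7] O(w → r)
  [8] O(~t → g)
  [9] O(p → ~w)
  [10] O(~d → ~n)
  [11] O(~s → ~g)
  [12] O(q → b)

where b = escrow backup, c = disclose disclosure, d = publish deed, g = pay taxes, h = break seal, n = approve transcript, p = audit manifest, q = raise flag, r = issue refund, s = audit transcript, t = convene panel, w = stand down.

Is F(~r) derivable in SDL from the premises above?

Premise 7 is O(w → r), but O(w) is not derivable from the premises, so it does not yield O(r).
No other premise forces O(r). An ideal world satisfying every premise can still have ~r true, so F(~r) is not derivable.

No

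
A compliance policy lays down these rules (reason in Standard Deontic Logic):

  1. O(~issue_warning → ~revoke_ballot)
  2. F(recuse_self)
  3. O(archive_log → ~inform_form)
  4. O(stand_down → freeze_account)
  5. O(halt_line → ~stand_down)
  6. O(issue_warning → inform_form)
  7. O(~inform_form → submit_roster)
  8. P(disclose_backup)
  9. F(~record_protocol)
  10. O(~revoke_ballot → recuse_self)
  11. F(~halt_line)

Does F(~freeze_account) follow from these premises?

Premise 4 is O(stand_down → freeze_account), but O(stand_down) is not derivable from the premises, so it does not yield O(freeze_account).
No other premise forces O(freeze_account). An ideal world satisfying every premise can still have ~freeze_account true, so F(~freeze_account) is not derivable.

No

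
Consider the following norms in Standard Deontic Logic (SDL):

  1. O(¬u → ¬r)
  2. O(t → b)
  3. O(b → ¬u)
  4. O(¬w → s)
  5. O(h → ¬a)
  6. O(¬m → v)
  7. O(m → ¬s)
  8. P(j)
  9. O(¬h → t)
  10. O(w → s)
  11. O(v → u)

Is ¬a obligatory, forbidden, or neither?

By case analysis on ¬w: premise 4 gives O(¬w → s) and premise 10 gives O(w → s), so O(s) either way.
Premise 7, O(m → ¬s), contraposes to O(s → ¬m); with O(s) we get O(¬m).
Premise 6 is O(¬m → v); since O(¬m), deontic closure gives O(v).
Premise 11 is O(v → u); since O(v), deontic closure gives O(u).
The contrapositive of premise 3 (O(b → ¬u)) is O(u → ¬b), and O(u) is already established, so O(¬b).
Premise 2, O(t → b), contraposes to O(¬b → ¬t); with O(¬b) we get O(¬t).
Premise 9, O(¬h → t), contraposes to O(¬t → h); with O(¬t) we get O(h).
Applying K to premise 5 (O(h → ¬a)) and O(h) yields O(¬a).
Premises 1, 8 do not contribute to this derivation.
Hence ¬a is obligatory.

Obligatory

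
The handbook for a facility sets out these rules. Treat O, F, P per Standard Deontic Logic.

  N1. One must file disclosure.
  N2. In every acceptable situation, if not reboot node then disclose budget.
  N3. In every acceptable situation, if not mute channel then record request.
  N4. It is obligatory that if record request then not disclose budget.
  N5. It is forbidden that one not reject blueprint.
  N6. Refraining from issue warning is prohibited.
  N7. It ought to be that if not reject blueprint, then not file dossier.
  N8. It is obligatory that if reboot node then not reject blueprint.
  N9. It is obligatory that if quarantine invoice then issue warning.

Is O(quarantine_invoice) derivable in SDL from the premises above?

Premise 9 is O(quarantine_invoice → issue_warning); even if O(issue_warning) held, inferring O(quarantine_invoice) would be affirming the consequent — invalid.
No other premise forces O(quarantine_invoice). An ideal world satisfying every premise can still have quarantine_invoice false, so O(quarantine_invoice) is not derivable.

No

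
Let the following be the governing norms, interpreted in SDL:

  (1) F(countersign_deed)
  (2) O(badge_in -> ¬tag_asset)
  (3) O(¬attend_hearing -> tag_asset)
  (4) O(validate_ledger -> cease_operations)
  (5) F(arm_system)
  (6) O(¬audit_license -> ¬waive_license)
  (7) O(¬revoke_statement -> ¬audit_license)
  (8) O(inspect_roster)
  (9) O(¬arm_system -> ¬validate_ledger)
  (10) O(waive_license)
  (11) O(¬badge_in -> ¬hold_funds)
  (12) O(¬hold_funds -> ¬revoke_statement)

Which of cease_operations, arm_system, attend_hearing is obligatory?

attend_hearing

From premise 10 we have O(waive_license).
Premise 6 is O(¬audit_license -> ¬waive_license); contrapositively O(waive_license -> audit_license). Since O(waive_license) holds, K gives O(audit_license).
Premise 7, O(¬revoke_statement -> ¬audit_license), contraposes to O(audit_license -> revoke_statement); with O(audit_license) we get O(revoke_statement).
The contrapositive of premise 12 (O(¬hold_funds -> ¬revoke_statement)) is O(revoke_statement -> hold_funds), and O(revoke_statement) is already established, so O(hold_funds).
The contrapositive of premise 11 (O(¬badge_in -> ¬hold_funds)) is O(hold_funds -> badge_in), and O(hold_funds) is already established, so O(badge_in).
Applying K to premise 2 (O(badge_in -> ¬tag_asset)) and O(badge_in) yields O(¬tag_asset).
The contrapositive of premise 3 (O(¬attend_hearing -> tag_asset)) is O(¬tag_asset -> attend_hearing), and O(¬tag_asset) is already established, so O(attend_hearing).
So O(attend_hearing) holds — attend_hearing is obligatory. None of the other listed options is made obligatory by any chain of premises.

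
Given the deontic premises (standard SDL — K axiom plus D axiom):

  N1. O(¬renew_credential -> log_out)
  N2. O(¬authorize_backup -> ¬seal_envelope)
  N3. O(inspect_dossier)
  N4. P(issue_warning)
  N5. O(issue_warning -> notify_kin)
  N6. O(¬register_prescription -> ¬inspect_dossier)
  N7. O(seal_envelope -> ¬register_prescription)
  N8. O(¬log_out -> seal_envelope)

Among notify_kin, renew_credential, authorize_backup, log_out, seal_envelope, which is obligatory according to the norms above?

log_out

Premise 3 gives O(inspect_dossier).
Premise 6 is O(¬register_prescription -> ¬inspect_dossier); contrapositively O(inspect_dossier -> register_prescription). Since O(inspect_dossier) holds, K gives O(register_prescription).
The contrapositive of premise 7 (O(seal_envelope -> ¬register_prescription)) is O(register_prescription -> ¬seal_envelope), and O(register_prescription) is already established, so O(¬seal_envelope).
The contrapositive of premise 8 (O(¬log_out -> seal_envelope)) is O(¬seal_envelope -> log_out), and O(¬seal_envelope) is already established, so O(log_out).
So O(log_out) holds — log_out is obligatory. None of the other listed options is made obligatory by any chain of premises.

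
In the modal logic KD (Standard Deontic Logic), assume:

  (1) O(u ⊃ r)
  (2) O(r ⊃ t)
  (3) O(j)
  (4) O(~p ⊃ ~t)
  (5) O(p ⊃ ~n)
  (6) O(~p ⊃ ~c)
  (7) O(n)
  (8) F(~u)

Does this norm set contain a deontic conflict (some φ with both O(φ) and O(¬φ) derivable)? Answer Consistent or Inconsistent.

Inconsistent

Premise 8, F(~u), is equivalent to O(u).
Premise 1 is O(u ⊃ r); since O(u), deontic closure gives O(r).
With premise 2, O(r ⊃ t), the K-axiom yields O(t).
Premise 4, O(~p ⊃ ~t), contraposes to O(t ⊃ p); with O(t) we get O(p).
Applying K to premise 5 (O(p ⊃ ~n)) and O(p) yields O(~n).
However, premise 7 gives O(n).
We now have both O(~n) and O(n) — n is simultaneously obligatory and forbidden, violating the D-axiom.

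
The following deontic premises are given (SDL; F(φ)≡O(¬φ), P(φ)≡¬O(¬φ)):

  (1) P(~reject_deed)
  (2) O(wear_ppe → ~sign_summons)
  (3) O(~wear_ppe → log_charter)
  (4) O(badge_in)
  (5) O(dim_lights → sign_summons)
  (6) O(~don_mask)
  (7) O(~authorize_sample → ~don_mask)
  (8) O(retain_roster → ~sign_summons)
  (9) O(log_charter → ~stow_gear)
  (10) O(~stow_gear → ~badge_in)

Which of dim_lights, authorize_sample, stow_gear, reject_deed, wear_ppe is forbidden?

From premise 4 we have O(badge_in).
Premise 10, O(~stow_gear → ~badge_in), contraposes to O(badge_in → stow_gear); with O(badge_in) we get O(stow_gear).
Premise 9, O(log_charter → ~stow_gear), contraposes to O(stow_gear → ~log_charter); with O(stow_gear) we get O(~log_charter).
Premise 3, O(~wear_ppe → log_charter), contraposes to O(~log_charter → wear_ppe); with O(~log_charter) we get O(wear_ppe).
Applying K to premise 2 (O(wear_ppe → ~sign_summons)) and O(wear_ppe) yields O(~sign_summons).
Premise 5 is O(dim_lights → sign_summons); contrapositively O(~sign_summons → ~dim_lights). Since O(~sign_summons) holds, K gives O(~dim_lights).
So O(~dim_lights) holds, i.e. dim_lights is forbidden. None of the other listed options is forbidden under the premises.

dim_lights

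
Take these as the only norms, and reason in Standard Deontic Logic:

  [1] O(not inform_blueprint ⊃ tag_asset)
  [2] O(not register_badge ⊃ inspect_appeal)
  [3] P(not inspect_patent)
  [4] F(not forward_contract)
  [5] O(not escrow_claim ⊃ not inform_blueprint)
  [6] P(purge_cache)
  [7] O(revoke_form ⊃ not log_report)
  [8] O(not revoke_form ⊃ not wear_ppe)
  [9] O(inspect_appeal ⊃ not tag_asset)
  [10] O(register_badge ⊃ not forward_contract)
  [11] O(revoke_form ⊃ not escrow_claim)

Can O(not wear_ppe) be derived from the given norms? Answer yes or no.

Yes

Premise 4, F(not forward_contract), is equivalent to O(forward_contract).
Premise 10 is O(register_badge ⊃ not forward_contract); contrapositively O(forward_contract ⊃ not register_badge). Since O(forward_contract) holds, K gives O(not register_badge).
With premise 2, O(not register_badge ⊃ inspect_appeal), the K-axiom yields O(inspect_appeal).
Premise 9 is O(inspect_appeal ⊃ not tag_asset); since O(inspect_appeal), deontic closure gives O(not tag_asset).
Premise 1 is O(not inform_blueprint ⊃ tag_asset); contrapositively O(not tag_asset ⊃ inform_blueprint). Since O(not tag_asset) holds, K gives O(inform_blueprint).
Premise 5 is O(not escrow_claim ⊃ not inform_blueprint); contrapositively O(inform_blueprint ⊃ escrow_claim). Since O(inform_blueprint) holds, K gives O(escrow_claim).
Premise 11 is O(revoke_form ⊃ not escrow_claim); contrapositively O(escrow_claim ⊃ not revoke_form). Since O(escrow_claim) holds, K gives O(not revoke_form).
With premise 8, O(not revoke_form ⊃ not wear_ppe), the K-axiom yields O(not wear_ppe).
Premises 3, 6, 7 do not contribute to this derivation.
So O(not wear_ppe) follows.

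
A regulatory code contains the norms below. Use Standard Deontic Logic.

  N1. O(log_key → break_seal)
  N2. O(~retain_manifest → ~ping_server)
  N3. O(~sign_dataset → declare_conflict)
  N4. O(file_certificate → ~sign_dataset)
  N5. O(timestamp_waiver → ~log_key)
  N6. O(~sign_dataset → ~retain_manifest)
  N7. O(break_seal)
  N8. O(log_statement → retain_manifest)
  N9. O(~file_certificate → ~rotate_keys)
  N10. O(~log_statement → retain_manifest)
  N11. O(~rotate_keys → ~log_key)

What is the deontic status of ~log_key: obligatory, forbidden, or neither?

Obligatory

By case analysis on log_statement: premise 8 gives O(log_statement → retain_manifest) and premise 10 gives O(~log_statement → retain_manifest), so O(retain_manifest) either way.
The contrapositive of premise 6 (O(~sign_dataset → ~retain_manifest)) is O(retain_manifest → sign_dataset), and O(retain_manifest) is already established, so O(sign_dataset).
The contrapositive of premise 4 (O(file_certificate → ~sign_dataset)) is O(sign_dataset → ~file_certificate), and O(sign_dataset) is already established, so O(~file_certificate).
Premise 9 is O(~file_certificate → ~rotate_keys); since O(~file_certificate), deontic closure gives O(~rotate_keys).
Premise 11 is O(~rotate_keys → ~log_key); since O(~rotate_keys), deontic closure gives O(~log_key).
Premises 1, 2, 3, 5, 7 do not contribute to this derivation.
Hence ~log_key is obligatory.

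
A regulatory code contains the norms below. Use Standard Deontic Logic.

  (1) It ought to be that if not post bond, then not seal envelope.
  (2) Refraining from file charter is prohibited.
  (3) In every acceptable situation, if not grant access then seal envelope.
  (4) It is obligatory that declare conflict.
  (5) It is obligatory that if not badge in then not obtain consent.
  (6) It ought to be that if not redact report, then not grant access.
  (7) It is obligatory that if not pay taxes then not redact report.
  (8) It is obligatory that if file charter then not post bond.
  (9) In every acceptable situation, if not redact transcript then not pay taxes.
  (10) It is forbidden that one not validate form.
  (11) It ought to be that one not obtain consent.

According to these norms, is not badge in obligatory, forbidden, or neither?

Neither

Premise 5 is O(¬badge_in → ¬obtain_consent); even if O(¬obtain_consent) held, inferring O(¬badge_in) would be affirming the consequent — invalid.
No premise or chain of K-axiom applications forces O(¬badge_in), and none forces O(badge_in). So ¬badge_in is neither obligatory nor forbidden under these norms.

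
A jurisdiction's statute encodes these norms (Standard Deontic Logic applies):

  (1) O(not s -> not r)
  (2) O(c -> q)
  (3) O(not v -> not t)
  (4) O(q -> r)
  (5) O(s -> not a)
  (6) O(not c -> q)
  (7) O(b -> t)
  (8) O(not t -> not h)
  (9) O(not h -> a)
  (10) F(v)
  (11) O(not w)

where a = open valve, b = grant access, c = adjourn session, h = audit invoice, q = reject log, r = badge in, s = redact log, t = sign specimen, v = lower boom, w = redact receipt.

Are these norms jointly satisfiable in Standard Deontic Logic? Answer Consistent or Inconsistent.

By case analysis on c: premise 2 gives O(c -> q) and premise 6 gives O(not c -> q), so O(q) either way.
Premise 4 is O(q -> r); since O(q), deontic closure gives O(r).
Premise 1, O(not s -> not r), contraposes to O(r -> s); with O(r) we get O(s).
From O(s) and premise 5, O(s -> not a), we obtain O(not a).
Premise 9 is O(not h -> a); contrapositively O(not a -> h). Since O(not a) holds, K gives O(h).
Premise 8 is O(not t -> not h); contrapositively O(h -> t). Since O(h) holds, K gives O(t).
Premise 3, O(not v -> not t), contraposes to O(t -> v); with O(t) we get O(v).
But premise 10, F(v), means O(not v).
We now have both O(v) and O(not v) — v is simultaneously obligatory and forbidden, violating the D-axiom.

Inconsistent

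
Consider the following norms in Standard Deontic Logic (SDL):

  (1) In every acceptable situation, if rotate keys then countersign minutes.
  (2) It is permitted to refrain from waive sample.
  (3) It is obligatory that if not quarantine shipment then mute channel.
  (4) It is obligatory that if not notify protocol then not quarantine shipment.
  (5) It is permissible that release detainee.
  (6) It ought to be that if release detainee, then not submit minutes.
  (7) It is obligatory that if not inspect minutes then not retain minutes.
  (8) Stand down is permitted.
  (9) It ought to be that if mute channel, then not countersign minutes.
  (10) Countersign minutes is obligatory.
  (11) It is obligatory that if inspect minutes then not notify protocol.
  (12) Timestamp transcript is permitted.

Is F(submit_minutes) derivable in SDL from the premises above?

No

Premise 6 is O(release_detainee → ¬submit_minutes), but O(release_detainee) is not derivable from the premises (the permission P(release_detainee) asserts only ¬O(¬release_detainee), not O(release_detainee)), so it does not yield O(¬submit_minutes).
No other premise forces O(¬submit_minutes). An ideal world satisfying every premise can still have submit_minutes true, so F(submit_minutes) is not derivable.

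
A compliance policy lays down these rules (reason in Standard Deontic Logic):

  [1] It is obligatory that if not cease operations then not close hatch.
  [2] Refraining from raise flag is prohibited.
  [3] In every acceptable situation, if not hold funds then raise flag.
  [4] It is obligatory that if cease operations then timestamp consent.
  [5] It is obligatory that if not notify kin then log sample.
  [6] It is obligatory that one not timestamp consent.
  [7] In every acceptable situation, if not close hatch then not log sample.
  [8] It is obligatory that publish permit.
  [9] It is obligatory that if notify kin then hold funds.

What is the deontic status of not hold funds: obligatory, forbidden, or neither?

Premise 6 states O(¬timestamp_consent) outright.
Premise 4, O(cease_operations → timestamp_consent), contraposes to O(¬timestamp_consent → ¬cease_operations); with O(¬timestamp_consent) we get O(¬cease_operations).
From O(¬cease_operations) and premise 1, O(¬cease_operations → ¬close_hatch), we obtain O(¬close_hatch).
Premise 7 is O(¬close_hatch → ¬log_sample); since O(¬close_hatch), deontic closure gives O(¬log_sample).
Premise 5, O(¬notify_kin → log_sample), contraposes to O(¬log_sample → notify_kin); with O(¬log_sample) we get O(notify_kin).
Applying K to premise 9 (O(notify_kin → hold_funds)) and O(notify_kin) yields O(hold_funds).
Premises 2, 3, 8 do not contribute to this derivation.
Thus O(hold_funds), which is F(¬hold_funds): ¬hold_funds is forbidden.

Forbidden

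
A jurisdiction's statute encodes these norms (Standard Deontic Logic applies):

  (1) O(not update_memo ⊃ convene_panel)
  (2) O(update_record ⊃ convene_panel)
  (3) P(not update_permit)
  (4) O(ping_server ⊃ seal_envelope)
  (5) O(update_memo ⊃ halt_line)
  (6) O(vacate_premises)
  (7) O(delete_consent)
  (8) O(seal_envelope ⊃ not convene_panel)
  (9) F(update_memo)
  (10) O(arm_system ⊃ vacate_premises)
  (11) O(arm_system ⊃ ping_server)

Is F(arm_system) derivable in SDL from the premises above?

Premise 9, F(update_memo), is equivalent to O(not update_memo).
From O(not update_memo) and premise 1, O(not update_memo ⊃ convene_panel), we obtain O(convene_panel).
Premise 8, O(seal_envelope ⊃ not convene_panel), contraposes to O(convene_panel ⊃ not seal_envelope); with O(convene_panel) we get O(not seal_envelope).
Premise 4, O(ping_server ⊃ seal_envelope), contraposes to O(not seal_envelope ⊃ not ping_server); with O(not seal_envelope) we get O(not ping_server).
The contrapositive of premise 11 (O(arm_system ⊃ ping_server)) is O(not ping_server ⊃ not arm_system), and O(not ping_server) is already established, so O(not arm_system).
Premises 2, 3, 5, 6, 7, 10 do not contribute to this derivation.
So O(not arm_system) holds, i.e. F(arm_system). The claim follows.

Yes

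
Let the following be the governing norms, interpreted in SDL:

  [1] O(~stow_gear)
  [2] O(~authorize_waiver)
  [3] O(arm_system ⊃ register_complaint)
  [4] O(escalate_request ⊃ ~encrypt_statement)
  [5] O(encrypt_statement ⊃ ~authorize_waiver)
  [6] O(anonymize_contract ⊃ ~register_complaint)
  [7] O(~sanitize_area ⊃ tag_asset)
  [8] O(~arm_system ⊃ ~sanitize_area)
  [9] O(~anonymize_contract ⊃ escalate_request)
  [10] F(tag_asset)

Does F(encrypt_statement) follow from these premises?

Yes

Premise 10 is F(tag_asset), i.e. O(~tag_asset).
The contrapositive of premise 7 (O(~sanitize_area ⊃ tag_asset)) is O(~tag_asset ⊃ sanitize_area), and O(~tag_asset) is already established, so O(sanitize_area).
Premise 8, O(~arm_system ⊃ ~sanitize_area), contraposes to O(sanitize_area ⊃ arm_system); with O(sanitize_area) we get O(arm_system).
Applying K to premise 3 (O(arm_system ⊃ register_complaint)) and O(arm_system) yields O(register_complaint).
The contrapositive of premise 6 (O(anonymize_contract ⊃ ~register_complaint)) is O(register_complaint ⊃ ~anonymize_contract), and O(register_complaint) is already established, so O(~anonymize_contract).
Premise 9 is O(~anonymize_contract ⊃ escalate_request); since O(~anonymize_contract), deontic closure gives O(escalate_request).
Premise 4 is O(escalate_request ⊃ ~encrypt_statement); since O(escalate_request), deontic closure gives O(~encrypt_statement).
Premises 1, 2, 5 do not contribute to this derivation.
So O(~encrypt_statement) holds, i.e. F(encrypt_statement). The claim follows.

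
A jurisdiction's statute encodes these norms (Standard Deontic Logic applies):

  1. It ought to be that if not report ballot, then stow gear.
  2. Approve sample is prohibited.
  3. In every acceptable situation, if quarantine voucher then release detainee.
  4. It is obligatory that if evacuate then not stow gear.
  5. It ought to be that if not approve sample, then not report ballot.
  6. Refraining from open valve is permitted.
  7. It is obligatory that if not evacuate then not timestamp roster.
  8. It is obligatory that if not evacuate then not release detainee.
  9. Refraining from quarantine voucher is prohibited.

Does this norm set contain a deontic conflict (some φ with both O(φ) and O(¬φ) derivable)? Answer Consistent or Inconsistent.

Inconsistent

Premise 9, F(¬quarantine_voucher), is equivalent to O(quarantine_voucher).
Premise 3 is O(quarantine_voucher → release_detainee); since O(quarantine_voucher), deontic closure gives O(release_detainee).
Premise 8 is O(¬evacuate → ¬release_detainee); contrapositively O(release_detainee → evacuate). Since O(release_detainee) holds, K gives O(evacuate).
Premise 4 is O(evacuate → ¬stow_gear); since O(evacuate), deontic closure gives O(¬stow_gear).
Premise 1, O(¬report_ballot → stow_gear), contraposes to O(¬stow_gear → report_ballot); with O(¬stow_gear) we get O(report_ballot).
The contrapositive of premise 5 (O(¬approve_sample → ¬report_ballot)) is O(report_ballot → approve_sample), and O(report_ballot) is already established, so O(approve_sample).
Yet premise 2 is F(approve_sample), i.e. O(¬approve_sample).
We now have both O(approve_sample) and O(¬approve_sample) — approve_sample is simultaneously obligatory and forbidden, violating the D-axiom.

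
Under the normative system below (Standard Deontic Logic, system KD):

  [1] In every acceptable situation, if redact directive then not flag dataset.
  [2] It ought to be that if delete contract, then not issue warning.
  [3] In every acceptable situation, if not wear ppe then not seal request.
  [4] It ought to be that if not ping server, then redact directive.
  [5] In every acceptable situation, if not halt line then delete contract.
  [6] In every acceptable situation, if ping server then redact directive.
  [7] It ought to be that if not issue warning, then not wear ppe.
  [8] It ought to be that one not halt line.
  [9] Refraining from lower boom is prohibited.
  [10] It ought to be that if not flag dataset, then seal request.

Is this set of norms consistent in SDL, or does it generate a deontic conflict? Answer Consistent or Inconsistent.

Inconsistent

By case analysis on ¬ping_server: premise 4 gives O(¬ping_server → redact_directive) and premise 6 gives O(ping_server → redact_directive), so O(redact_directive) either way.
Premise 1 is O(redact_directive → ¬flag_dataset); since O(redact_directive), deontic closure gives O(¬flag_dataset).
With premise 10, O(¬flag_dataset → seal_request), the K-axiom yields O(seal_request).
Premise 3, O(¬wear_ppe → ¬seal_request), contraposes to O(seal_request → wear_ppe); with O(seal_request) we get O(wear_ppe).
Premise 7, O(¬issue_warning → ¬wear_ppe), contraposes to O(wear_ppe → issue_warning); with O(wear_ppe) we get O(issue_warning).
Premise 2 is O(delete_contract → ¬issue_warning); contrapositively O(issue_warning → ¬delete_contract). Since O(issue_warning) holds, K gives O(¬delete_contract).
The contrapositive of premise 5 (O(¬halt_line → delete_contract)) is O(¬delete_contract → halt_line), and O(¬delete_contract) is already established, so O(halt_line).
Yet premise 8 states O(¬halt_line).
We now have both O(halt_line) and O(¬halt_line) — halt_line is simultaneously obligatory and forbidden, violating the D-axiom.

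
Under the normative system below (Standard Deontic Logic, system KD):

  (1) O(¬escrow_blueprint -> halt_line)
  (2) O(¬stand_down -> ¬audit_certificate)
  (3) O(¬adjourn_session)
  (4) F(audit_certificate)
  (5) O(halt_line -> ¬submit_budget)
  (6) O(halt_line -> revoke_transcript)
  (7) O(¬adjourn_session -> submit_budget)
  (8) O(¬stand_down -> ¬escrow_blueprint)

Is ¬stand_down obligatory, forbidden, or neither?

Forbidden

From premise 3 we have O(¬adjourn_session).
From O(¬adjourn_session) and premise 7, O(¬adjourn_session -> submit_budget), we obtain O(submit_budget).
The contrapositive of premise 5 (O(halt_line -> ¬submit_budget)) is O(submit_budget -> ¬halt_line), and O(submit_budget) is already established, so O(¬halt_line).
Premise 1, O(¬escrow_blueprint -> halt_line), contraposes to O(¬halt_line -> escrow_blueprint); with O(¬halt_line) we get O(escrow_blueprint).
Premise 8 is O(¬stand_down -> ¬escrow_blueprint); contrapositively O(escrow_blueprint -> stand_down). Since O(escrow_blueprint) holds, K gives O(stand_down).
Premises 2, 4, 6 do not contribute to this derivation.
Thus O(stand_down), which is F(¬stand_down): ¬stand_down is forbidden.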